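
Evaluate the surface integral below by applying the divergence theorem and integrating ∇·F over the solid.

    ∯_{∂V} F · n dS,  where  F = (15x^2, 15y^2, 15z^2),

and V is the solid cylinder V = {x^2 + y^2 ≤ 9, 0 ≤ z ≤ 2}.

By the divergence theorem,

    ∯_{∂V} F · n dS = ∭_V (∇ · F) dV.

Compute the divergence:
    ∇ · F = ∂F_x/∂x + ∂F_y/∂y + ∂F_z/∂z = 30x + 30y + 30z.

In cylindrical coordinates, x = r cos(θ), y = r sin(θ), z = z, dV = r dr dθ dz, with 0 ≤ r ≤ 3, 0 ≤ θ ≤ 2π, 0 ≤ z ≤ 2.

The integrand, after substitution and multiplying by the volume element, becomes (30sqrt(2)r sin(θ + π/4) + 30z) · r, so

    ∭_V (∇·F) dV = ∫_0^{2π} ∫_0^{3} ∫_0^{2} (30sqrt(2)r sin(θ + π/4) + 30z) · r dz dr dθ.

Inner (z from 0 to 2): 60r (sqrt(2)r sin(θ + π/4) + 1).
Middle (r from 0 to 3): 540sqrt(2)sin(θ + π/4) + 270.
Outer (θ from 0 to 2π): 540π.

Therefore ∯_{∂V} F · n dS = 540π.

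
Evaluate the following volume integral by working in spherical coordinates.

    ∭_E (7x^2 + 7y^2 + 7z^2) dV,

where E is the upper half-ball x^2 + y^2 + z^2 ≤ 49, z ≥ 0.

In spherical coordinates, x = ρ sin(φ) cos(θ), y = ρ sin(φ) sin(θ), z = ρ cos(φ), and dV = ρ^2 sin(φ) dρ dφ dθ.

The integrand becomes 7ρ^2, so

    ∭_E (7x^2 + 7y^2 + 7z^2) dV = ∫_{0}^{2π} ∫_{0}^{π/2} ∫_{0}^{7} (7ρ^2) · ρ^2 sin(φ) dρ dφ dθ.

Inner (ρ): 117649sin(φ)/5.
Middle (φ): 117649/5.
Outer (θ): 235298π/5.

Therefore the triple integral equals 235298π/5.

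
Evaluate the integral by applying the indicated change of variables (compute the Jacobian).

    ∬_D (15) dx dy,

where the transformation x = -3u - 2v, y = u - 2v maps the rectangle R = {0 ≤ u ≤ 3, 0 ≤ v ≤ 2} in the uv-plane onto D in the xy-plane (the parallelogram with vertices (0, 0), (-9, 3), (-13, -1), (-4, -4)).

Compute the Jacobian determinant of (x, y) with respect to (u, v):

    ∂(x,y)/∂(u,v) = | -3  -2 | = (-3)(-2) - (-2)(1) = 8.
                   | 1  -2 |

Its absolute value is |J| = 8 (the area scaling factor).

Substituting x = -3u - 2v, y = u - 2v into the integrand,

    15 → 15,

so the integral becomes

    ∬_R (15) · |J| du dv = ∫_0^3 ∫_0^2 (120) dv du.

Inner (v): 240.
Outer (u): 720.

Therefore ∬_D (15) dx dy = 720.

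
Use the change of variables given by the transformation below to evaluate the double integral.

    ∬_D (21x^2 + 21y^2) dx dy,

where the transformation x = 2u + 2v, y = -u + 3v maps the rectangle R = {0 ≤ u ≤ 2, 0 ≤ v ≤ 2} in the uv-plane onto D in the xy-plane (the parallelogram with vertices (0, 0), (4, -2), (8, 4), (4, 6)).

Compute the Jacobian determinant of (x, y) with respect to (u, v):

    ∂(x,y)/∂(u,v) = | 2  2 | = (2)(3) - (2)(-1) = 8.
                   | -1  3 |

Its absolute value is |J| = 8 (the area scaling factor).

Substituting x = 2u + 2v, y = -u + 3v into the integrand,

    21x^2 + 21y^2 → 105u^2 + 42u v + 273v^2,

so the integral becomes

    ∬_R (105u^2 + 42u v + 273v^2) · |J| du dv = ∫_0^2 ∫_0^2 (840u^2 + 336u v + 2184v^2) dv du.

Inner (v): 1680u^2 + 672u + 5824.
Outer (u): 17472.

Therefore ∬_D (21x^2 + 21y^2) dx dy = 17472.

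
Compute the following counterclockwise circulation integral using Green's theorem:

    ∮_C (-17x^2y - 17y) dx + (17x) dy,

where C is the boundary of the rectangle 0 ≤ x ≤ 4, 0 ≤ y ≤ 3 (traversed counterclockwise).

Green's theorem converts the closed line integral into a double integral over the enclosed region D:

    ∮_C P dx + Q dy = ∬_D (∂Q/∂x - ∂P/∂y) dA.

Here P = -17x^2y - 17y, Q = 17x, so

    ∂Q/∂x = 17,    ∂P/∂y = -17x^2 - 17,
    ∂Q/∂x - ∂P/∂y = 17x^2 + 34.

D is the region 0 ≤ x ≤ 4, 0 ≤ y ≤ 3. Evaluating the double integral:

    ∬_D (17x^2 + 34) dA = ∫_0^{4} ∫_0^{3} (17x^2 + 34) dy dx.

Inner (y from 0 to 3): 51x^2 + 102.
Outer (x from 0 to 4): 1496.

Therefore ∮_C P dx + Q dy = 1496.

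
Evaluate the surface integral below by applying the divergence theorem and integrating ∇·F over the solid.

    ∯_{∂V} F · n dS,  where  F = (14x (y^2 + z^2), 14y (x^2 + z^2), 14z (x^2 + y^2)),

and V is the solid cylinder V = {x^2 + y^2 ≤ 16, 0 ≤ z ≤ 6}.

By the divergence theorem,

    ∯_{∂V} F · n dS = ∭_V (∇ · F) dV.

Compute the divergence:
    ∇ · F = ∂F_x/∂x + ∂F_y/∂y + ∂F_z/∂z = 14y^2 + 14z^2 + 14x^2 + 14z^2 + 14x^2 + 14y^2 = 28x^2 + 28y^2 + 28z^2.

In cylindrical coordinates, x = r cos(θ), y = r sin(θ), z = z, dV = r dr dθ dz, with 0 ≤ r ≤ 4, 0 ≤ θ ≤ 2π, 0 ≤ z ≤ 6.

The integrand, after substitution and multiplying by the volume element, becomes (28r^2 + 28z^2) · r, so

    ∭_V (∇·F) dV = ∫_0^{2π} ∫_0^{4} ∫_0^{6} (28r^2 + 28z^2) · r dz dr dθ.

Inner (z from 0 to 6): 168r (r^2 + 12).
Middle (r from 0 to 4): 26880.
Outer (θ from 0 to 2π): 53760π.

Therefore ∯_{∂V} F · n dS = 53760π.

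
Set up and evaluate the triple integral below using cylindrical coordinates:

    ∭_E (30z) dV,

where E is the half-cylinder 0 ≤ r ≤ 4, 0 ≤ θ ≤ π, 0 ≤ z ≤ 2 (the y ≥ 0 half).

In cylindrical coordinates, x = r cos(θ), y = r sin(θ), z = z, and dV = r dr dθ dz.

The integrand becomes 30z, so

    ∭_E (30z) dV = ∫_{0}^{π} ∫_{0}^{4} ∫_{0}^{2} (30z) · r dz dr dθ.

Inner (z): 60r.
Middle (r from 0 to 4): 480.
Outer (θ): 480π.

Therefore the triple integral equals 480π.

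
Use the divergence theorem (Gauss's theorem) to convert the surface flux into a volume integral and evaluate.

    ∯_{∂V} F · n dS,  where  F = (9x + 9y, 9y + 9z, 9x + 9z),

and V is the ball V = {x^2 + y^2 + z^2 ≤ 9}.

By the divergence theorem,

    ∯_{∂V} F · n dS = ∭_V (∇ · F) dV.

Compute the divergence:
    ∇ · F = ∂F_x/∂x + ∂F_y/∂y + ∂F_z/∂z = 9 + 9 + 9 = 27.

In spherical coordinates, x = ρ sin(φ) cos(θ), y = ρ sin(φ) sin(θ), z = ρ cos(φ), dV = ρ^2 sin(φ) dρ dφ dθ, with 0 ≤ ρ ≤ 3, 0 ≤ φ ≤ π, 0 ≤ θ ≤ 2π.

The integrand, after substitution and multiplying by the volume element, becomes (27) · ρ^2 sin(φ), so

    ∭_V (∇·F) dV = ∫_0^{2π} ∫_0^{π} ∫_0^{3} (27) · ρ^2 sin(φ) dρ dφ dθ.

Inner (ρ from 0 to 3): 243sin(φ).
Middle (φ from 0 to π): 486.
Outer (θ from 0 to 2π): 972π.

Therefore ∯_{∂V} F · n dS = 972π.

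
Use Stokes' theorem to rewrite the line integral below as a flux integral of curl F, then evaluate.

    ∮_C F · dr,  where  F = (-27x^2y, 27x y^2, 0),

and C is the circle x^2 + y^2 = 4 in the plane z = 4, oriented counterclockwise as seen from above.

Let S be the flat disk x^2 + y^2 ≤ 4 in the plane z = 4, with upward unit normal n̂ = ẑ. By Stokes' theorem,

    ∮_C F · dr = ∬_S (∇ × F) · n̂ dS = ∬_D (curl F)_z dA,

where D is the disk x^2 + y^2 ≤ 4.

Compute the curl of F = (-27x^2y, 27x y^2, 0):
    (∇ × F)_x = ∂F_z/∂y - ∂F_y/∂z = 0,
    (∇ × F)_y = ∂F_x/∂z - ∂F_z/∂x = 0,
    (∇ × F)_z = ∂F_y/∂x - ∂F_x/∂y = 27x^2 + 27y^2.

On z = 4, (curl F)_z = 27x^2 + 27y^2.

Convert to polar (x = r cos θ, y = r sin θ, dA = r dr dθ); the integrand becomes 27r^2, so

    ∬_D (curl F)_z dA = ∫_0^{2π} ∫_0^{2} (27r^2) · r dr dθ.

Inner (r from 0 to 2): 108.
Outer (θ from 0 to 2π): 216π.

Therefore ∮_C F · dr = 216π.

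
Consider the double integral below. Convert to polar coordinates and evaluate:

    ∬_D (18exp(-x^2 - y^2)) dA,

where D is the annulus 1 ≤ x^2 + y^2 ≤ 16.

The region D is 1 ≤ r ≤ 4, 0 ≤ θ ≤ 2π in polar coordinates, where x = r cos(θ), y = r sin(θ), and dA = r dr dθ.

Under the substitution, the integrand becomes 18exp(-r^2), so

    ∬_D (18exp(-x^2 - y^2)) dA = ∫_{0}^{2π} ∫_{1}^{4} (18exp(-r^2)) · r dr dθ.

Inner integral (in r): ∫_{1}^{4} (18exp(-r^2)) · r dr = -(9 - 9exp(15))exp(-16).

Outer integral (in θ): ∫_{0}^{2π} (-(9 - 9exp(15))exp(-16)) dθ = -18π (1 - exp(15))exp(-16).

Therefore ∬_D (18exp(-x^2 - y^2)) dA = -18π (1 - exp(15))exp(-16).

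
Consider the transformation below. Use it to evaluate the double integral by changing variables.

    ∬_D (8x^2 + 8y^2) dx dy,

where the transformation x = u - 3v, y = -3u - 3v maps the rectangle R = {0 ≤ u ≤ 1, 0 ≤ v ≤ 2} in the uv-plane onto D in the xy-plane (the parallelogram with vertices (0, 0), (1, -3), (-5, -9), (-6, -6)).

Compute the Jacobian determinant of (x, y) with respect to (u, v):

    ∂(x,y)/∂(u,v) = | 1  -3 | = (1)(-3) - (-3)(-3) = -12.
                   | -3  -3 |

Its absolute value is |J| = 12 (the area scaling factor).

Substituting x = u - 3v, y = -3u - 3v into the integrand,

    8x^2 + 8y^2 → 80u^2 + 96u v + 144v^2,

so the integral becomes

    ∬_R (80u^2 + 96u v + 144v^2) · |J| du dv = ∫_0^1 ∫_0^2 (960u^2 + 1152u v + 1728v^2) dv du.

Inner (v): 1920u^2 + 2304u + 4608.
Outer (u): 6400.

Therefore ∬_D (8x^2 + 8y^2) dx dy = 6400.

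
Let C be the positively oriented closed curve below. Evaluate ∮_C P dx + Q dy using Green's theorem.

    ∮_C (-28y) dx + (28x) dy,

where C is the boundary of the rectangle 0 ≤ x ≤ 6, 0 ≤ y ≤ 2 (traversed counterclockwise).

Green's theorem converts the closed line integral into a double integral over the enclosed region D:

    ∮_C P dx + Q dy = ∬_D (∂Q/∂x - ∂P/∂y) dA.

Here P = -28y, Q = 28x, so

    ∂Q/∂x = 28,    ∂P/∂y = -28,
    ∂Q/∂x - ∂P/∂y = 56.

D is the region 0 ≤ x ≤ 6, 0 ≤ y ≤ 2. Evaluating the double integral:

    ∬_D (56) dA = ∫_0^{6} ∫_0^{2} (56) dy dx.

Inner (y from 0 to 2): 112.
Outer (x from 0 to 6): 672.

Therefore ∮_C P dx + Q dy = 672.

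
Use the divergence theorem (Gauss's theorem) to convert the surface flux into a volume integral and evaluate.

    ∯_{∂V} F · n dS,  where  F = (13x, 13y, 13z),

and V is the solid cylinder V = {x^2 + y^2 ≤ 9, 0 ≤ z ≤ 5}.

By the divergence theorem,

    ∯_{∂V} F · n dS = ∭_V (∇ · F) dV.

Compute the divergence:
    ∇ · F = ∂F_x/∂x + ∂F_y/∂y + ∂F_z/∂z = 13 + 13 + 13 = 39.

In cylindrical coordinates, x = r cos(θ), y = r sin(θ), z = z, dV = r dr dθ dz, with 0 ≤ r ≤ 3, 0 ≤ θ ≤ 2π, 0 ≤ z ≤ 5.

The integrand, after substitution and multiplying by the volume element, becomes (39) · r, so

    ∭_V (∇·F) dV = ∫_0^{2π} ∫_0^{3} ∫_0^{5} (39) · r dz dr dθ.

Inner (z from 0 to 5): 195r.
Middle (r from 0 to 3): 1755/2.
Outer (θ from 0 to 2π): 1755π.

Therefore ∯_{∂V} F · n dS = 1755π.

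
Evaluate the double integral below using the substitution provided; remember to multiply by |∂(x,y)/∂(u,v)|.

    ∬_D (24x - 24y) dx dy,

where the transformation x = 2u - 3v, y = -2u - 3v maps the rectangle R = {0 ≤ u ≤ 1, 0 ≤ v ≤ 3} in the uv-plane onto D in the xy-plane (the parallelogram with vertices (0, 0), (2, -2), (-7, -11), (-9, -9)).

Compute the Jacobian determinant of (x, y) with respect to (u, v):

    ∂(x,y)/∂(u,v) = | 2  -3 | = (2)(-3) - (-3)(-2) = -12.
                   | -2  -3 |

Its absolute value is |J| = 12 (the area scaling factor).

Substituting x = 2u - 3v, y = -2u - 3v into the integrand,

    24x - 24y → 96u,

so the integral becomes

    ∬_R (96u) · |J| du dv = ∫_0^1 ∫_0^3 (1152u) dv du.

Inner (v): 3456u.
Outer (u): 1728.

Therefore ∬_D (24x - 24y) dx dy = 1728.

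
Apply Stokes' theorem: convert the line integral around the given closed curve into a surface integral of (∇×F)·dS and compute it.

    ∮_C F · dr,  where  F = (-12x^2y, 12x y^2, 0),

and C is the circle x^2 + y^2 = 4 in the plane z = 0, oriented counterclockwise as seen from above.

Let S be the flat disk x^2 + y^2 ≤ 4 in the plane z = 0, with upward unit normal n̂ = ẑ. By Stokes' theorem,

    ∮_C F · dr = ∬_S (∇ × F) · n̂ dS = ∬_D (curl F)_z dA,

where D is the disk x^2 + y^2 ≤ 4.

Compute the curl of F = (-12x^2y, 12x y^2, 0):
    (∇ × F)_x = ∂F_z/∂y - ∂F_y/∂z = 0,
    (∇ × F)_y = ∂F_x/∂z - ∂F_z/∂x = 0,
    (∇ × F)_z = ∂F_y/∂x - ∂F_x/∂y = 12x^2 + 12y^2.

On z = 0, (curl F)_z = 12x^2 + 12y^2.

Convert to polar (x = r cos θ, y = r sin θ, dA = r dr dθ); the integrand becomes 12r^2, so

    ∬_D (curl F)_z dA = ∫_0^{2π} ∫_0^{2} (12r^2) · r dr dθ.

Inner (r from 0 to 2): 48.
Outer (θ from 0 to 2π): 96π.

Therefore ∮_C F · dr = 96π.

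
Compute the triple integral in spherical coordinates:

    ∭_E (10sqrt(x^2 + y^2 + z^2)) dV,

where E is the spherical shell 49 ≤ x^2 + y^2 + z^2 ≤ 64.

In spherical coordinates, x = ρ sin(φ) cos(θ), y = ρ sin(φ) sin(θ), z = ρ cos(φ), and dV = ρ^2 sin(φ) dρ dφ dθ.

The integrand becomes 10ρ, so

    ∭_E (10sqrt(x^2 + y^2 + z^2)) dV = ∫_{0}^{2π} ∫_{0}^{π} ∫_{7}^{8} (10ρ) · ρ^2 sin(φ) dρ dφ dθ.

Inner (ρ): 8475sin(φ)/2.
Middle (φ): 8475.
Outer (θ): 16950π.

Therefore the triple integral equals 16950π.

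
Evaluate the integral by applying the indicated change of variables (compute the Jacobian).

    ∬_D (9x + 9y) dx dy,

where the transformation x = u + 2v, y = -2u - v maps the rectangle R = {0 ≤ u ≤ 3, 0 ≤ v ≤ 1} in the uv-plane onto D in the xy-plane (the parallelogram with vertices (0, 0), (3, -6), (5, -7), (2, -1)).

Compute the Jacobian determinant of (x, y) with respect to (u, v):

    ∂(x,y)/∂(u,v) = | 1  2 | = (1)(-1) - (2)(-2) = 3.
                   | -2  -1 |

Its absolute value is |J| = 3 (the area scaling factor).

Substituting x = u + 2v, y = -2u - v into the integrand,

    9x + 9y → -9u + 9v,

so the integral becomes

    ∬_R (-9u + 9v) · |J| du dv = ∫_0^3 ∫_0^1 (-27u + 27v) dv du.

Inner (v): 27/2 - 27u.
Outer (u): -81.

Therefore ∬_D (9x + 9y) dx dy = -81.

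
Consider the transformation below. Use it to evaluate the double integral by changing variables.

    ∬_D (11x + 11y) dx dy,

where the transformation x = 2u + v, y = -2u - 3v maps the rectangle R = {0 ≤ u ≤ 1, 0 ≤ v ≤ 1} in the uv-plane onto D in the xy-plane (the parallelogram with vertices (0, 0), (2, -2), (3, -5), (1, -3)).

Compute the Jacobian determinant of (x, y) with respect to (u, v):

    ∂(x,y)/∂(u,v) = | 2  1 | = (2)(-3) - (1)(-2) = -4.
                   | -2  -3 |

Its absolute value is |J| = 4 (the area scaling factor).

Substituting x = 2u + v, y = -2u - 3v into the integrand,

    11x + 11y → -22v,

so the integral becomes

    ∬_R (-22v) · |J| du dv = ∫_0^1 ∫_0^1 (-88v) dv du.

Inner (v): -44.
Outer (u): -44.

Therefore ∬_D (11x + 11y) dx dy = -44.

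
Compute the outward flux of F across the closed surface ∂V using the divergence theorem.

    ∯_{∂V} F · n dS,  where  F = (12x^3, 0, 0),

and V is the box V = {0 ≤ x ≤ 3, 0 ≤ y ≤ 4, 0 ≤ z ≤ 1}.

By the divergence theorem,

    ∯_{∂V} F · n dS = ∭_V (∇ · F) dV.

Compute the divergence:
    ∇ · F = ∂F_x/∂x + ∂F_y/∂y + ∂F_z/∂z = 36x^2 + 0 + 0 = 36x^2.

V is a rectangular box, so dV = dx dy dz with 0 ≤ x ≤ 3, 0 ≤ y ≤ 4, 0 ≤ z ≤ 1.

Integrate (36x^2) over V as an iterated integral:

    ∭_V (∇·F) dV = ∫_0^{3} ∫_0^{4} ∫_0^{1} (36x^2) dz dy dx.

Inner (z from 0 to 1): 36x^2.
Middle (y from 0 to 4): 144x^2.
Outer (x from 0 to 3): 1296.

Therefore ∯_{∂V} F · n dS = 1296.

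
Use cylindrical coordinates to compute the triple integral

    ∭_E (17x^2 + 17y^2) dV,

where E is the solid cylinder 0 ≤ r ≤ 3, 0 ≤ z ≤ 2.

In cylindrical coordinates, x = r cos(θ), y = r sin(θ), z = z, and dV = r dr dθ dz.

The integrand becomes 17r^2, so

    ∭_E (17x^2 + 17y^2) dV = ∫_{0}^{2π} ∫_{0}^{3} ∫_{0}^{2} (17r^2) · r dz dr dθ.

Inner (z): 34r^3.
Middle (r from 0 to 3): 1377/2.
Outer (θ): 1377π.

Therefore the triple integral equals 1377π.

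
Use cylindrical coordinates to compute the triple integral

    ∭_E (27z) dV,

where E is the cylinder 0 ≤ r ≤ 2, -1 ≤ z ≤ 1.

In cylindrical coordinates, x = r cos(θ), y = r sin(θ), z = z, and dV = r dr dθ dz.

The integrand becomes 27z, so

    ∭_E (27z) dV = ∫_{0}^{2π} ∫_{0}^{2} ∫_{-1}^{1} (27z) · r dz dr dθ.

Inner (z): 0.
Middle (r from 0 to 2): 0.
Outer (θ): 0.

Therefore the triple integral equals 0.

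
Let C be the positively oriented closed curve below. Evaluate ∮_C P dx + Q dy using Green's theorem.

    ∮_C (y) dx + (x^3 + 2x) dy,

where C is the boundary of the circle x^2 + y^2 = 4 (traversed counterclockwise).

Green's theorem converts the closed line integral into a double integral over the enclosed region D:

    ∮_C P dx + Q dy = ∬_D (∂Q/∂x - ∂P/∂y) dA.

Here P = y, Q = x^3 + 2x, so

    ∂Q/∂x = 3x^2 + 2,    ∂P/∂y = 1,
    ∂Q/∂x - ∂P/∂y = 3x^2 + 1.

D is the region x^2 + y^2 ≤ 4. Evaluating the double integral:

In polar coordinates (x = r cos θ, y = r sin θ, dA = r dr dθ) the integrand becomes 3r^2cos(θ)^2 + 1, so

    ∬_D (3x^2 + 1) dA = ∫_0^{2π} ∫_0^{2} (3r^2cos(θ)^2 + 1) · r dr dθ.

Inner (r from 0 to 2): 12cos(θ)^2 + 2.
Outer (θ from 0 to 2π): 16π.

Therefore ∮_C P dx + Q dy = 16π.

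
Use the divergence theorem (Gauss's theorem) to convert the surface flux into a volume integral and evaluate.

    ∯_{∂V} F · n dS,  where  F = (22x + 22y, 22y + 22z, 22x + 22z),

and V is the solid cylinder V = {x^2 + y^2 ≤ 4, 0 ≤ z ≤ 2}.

By the divergence theorem,

    ∯_{∂V} F · n dS = ∭_V (∇ · F) dV.

Compute the divergence:
    ∇ · F = ∂F_x/∂x + ∂F_y/∂y + ∂F_z/∂z = 22 + 22 + 22 = 66.

In cylindrical coordinates, x = r cos(θ), y = r sin(θ), z = z, dV = r dr dθ dz, with 0 ≤ r ≤ 2, 0 ≤ θ ≤ 2π, 0 ≤ z ≤ 2.

The integrand, after substitution and multiplying by the volume element, becomes (66) · r, so

    ∭_V (∇·F) dV = ∫_0^{2π} ∫_0^{2} ∫_0^{2} (66) · r dz dr dθ.

Inner (z from 0 to 2): 132r.
Middle (r from 0 to 2): 264.
Outer (θ from 0 to 2π): 528π.

Therefore ∯_{∂V} F · n dS = 528π.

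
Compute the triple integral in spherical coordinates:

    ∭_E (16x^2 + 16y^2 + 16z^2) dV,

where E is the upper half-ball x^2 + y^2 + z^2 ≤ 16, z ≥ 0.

In spherical coordinates, x = ρ sin(φ) cos(θ), y = ρ sin(φ) sin(θ), z = ρ cos(φ), and dV = ρ^2 sin(φ) dρ dφ dθ.

The integrand becomes 16ρ^2, so

    ∭_E (16x^2 + 16y^2 + 16z^2) dV = ∫_{0}^{2π} ∫_{0}^{π/2} ∫_{0}^{4} (16ρ^2) · ρ^2 sin(φ) dρ dφ dθ.

Inner (ρ): 16384sin(φ)/5.
Middle (φ): 16384/5.
Outer (θ): 32768π/5.

Therefore the triple integral equals 32768π/5.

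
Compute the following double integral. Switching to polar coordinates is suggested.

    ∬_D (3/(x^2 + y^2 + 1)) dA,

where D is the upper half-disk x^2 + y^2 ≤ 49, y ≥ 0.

The region D is 0 ≤ r ≤ 7, 0 ≤ θ ≤ π in polar coordinates, where x = r cos(θ), y = r sin(θ), and dA = r dr dθ.

Under the substitution, the integrand becomes 3/(r^2 + 1), so

    ∬_D (3/(x^2 + y^2 + 1)) dA = ∫_{0}^{π} ∫_{0}^{7} (3/(r^2 + 1)) · r dr dθ.

Inner integral (in r): ∫_{0}^{7} (3/(r^2 + 1)) · r dr = 3log(50)/2.

Outer integral (in θ): ∫_{0}^{π} (3log(50)/2) dθ = 3π log(50)/2.

Therefore ∬_D (3/(x^2 + y^2 + 1)) dA = 3π log(50)/2.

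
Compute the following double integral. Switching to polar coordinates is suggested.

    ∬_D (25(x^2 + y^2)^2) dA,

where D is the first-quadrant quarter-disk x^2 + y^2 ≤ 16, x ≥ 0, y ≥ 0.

The region D is 0 ≤ r ≤ 4, 0 ≤ θ ≤ π/2 in polar coordinates, where x = r cos(θ), y = r sin(θ), and dA = r dr dθ.

Under the substitution, the integrand becomes 25r^4, so

    ∬_D (25(x^2 + y^2)^2) dA = ∫_{0}^{π/2} ∫_{0}^{4} (25r^4) · r dr dθ.

Inner integral (in r): ∫_{0}^{4} (25r^4) · r dr = 51200/3.

Outer integral (in θ): ∫_{0}^{π/2} (51200/3) dθ = 25600π/3.

Therefore ∬_D (25(x^2 + y^2)^2) dA = 25600π/3.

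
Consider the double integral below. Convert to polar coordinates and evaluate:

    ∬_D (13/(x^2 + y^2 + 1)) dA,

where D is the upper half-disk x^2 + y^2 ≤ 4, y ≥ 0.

The region D is 0 ≤ r ≤ 2, 0 ≤ θ ≤ π in polar coordinates, where x = r cos(θ), y = r sin(θ), and dA = r dr dθ.

Under the substitution, the integrand becomes 13/(r^2 + 1), so

    ∬_D (13/(x^2 + y^2 + 1)) dA = ∫_{0}^{π} ∫_{0}^{2} (13/(r^2 + 1)) · r dr dθ.

Inner integral (in r): ∫_{0}^{2} (13/(r^2 + 1)) · r dr = 13log(5)/2.

Outer integral (in θ): ∫_{0}^{π} (13log(5)/2) dθ = 13π log(5)/2.

Therefore ∬_D (13/(x^2 + y^2 + 1)) dA = 13π log(5)/2.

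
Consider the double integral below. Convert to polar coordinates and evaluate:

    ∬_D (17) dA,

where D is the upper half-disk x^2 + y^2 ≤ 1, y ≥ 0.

The region D is 0 ≤ r ≤ 1, 0 ≤ θ ≤ π in polar coordinates, where x = r cos(θ), y = r sin(θ), and dA = r dr dθ.

Under the substitution, the integrand becomes 17, so

    ∬_D (17) dA = ∫_{0}^{π} ∫_{0}^{1} (17) · r dr dθ.

Inner integral (in r): ∫_{0}^{1} (17) · r dr = 17/2.

Outer integral (in θ): ∫_{0}^{π} (17/2) dθ = 17π/2.

Therefore ∬_D (17) dA = 17π/2.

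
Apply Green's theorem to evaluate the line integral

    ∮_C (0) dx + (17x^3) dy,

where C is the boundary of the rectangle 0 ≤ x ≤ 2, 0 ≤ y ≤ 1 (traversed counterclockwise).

Green's theorem converts the closed line integral into a double integral over the enclosed region D:

    ∮_C P dx + Q dy = ∬_D (∂Q/∂x - ∂P/∂y) dA.

Here P = 0, Q = 17x^3, so

    ∂Q/∂x = 51x^2,    ∂P/∂y = 0,
    ∂Q/∂x - ∂P/∂y = 51x^2.

D is the region 0 ≤ x ≤ 2, 0 ≤ y ≤ 1. Evaluating the double integral:

    ∬_D (51x^2) dA = ∫_0^{2} ∫_0^{1} (51x^2) dy dx.

Inner (y from 0 to 1): 51x^2.
Outer (x from 0 to 2): 136.

Therefore ∮_C P dx + Q dy = 136.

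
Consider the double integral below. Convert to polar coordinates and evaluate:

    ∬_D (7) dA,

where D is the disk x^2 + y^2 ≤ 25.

The region D is 0 ≤ r ≤ 5, 0 ≤ θ ≤ 2π in polar coordinates, where x = r cos(θ), y = r sin(θ), and dA = r dr dθ.

Under the substitution, the integrand becomes 7, so

    ∬_D (7) dA = ∫_{0}^{2π} ∫_{0}^{5} (7) · r dr dθ.

Inner integral (in r): ∫_{0}^{5} (7) · r dr = 175/2.

Outer integral (in θ): ∫_{0}^{2π} (175/2) dθ = 175π.

Therefore ∬_D (7) dA = 175π.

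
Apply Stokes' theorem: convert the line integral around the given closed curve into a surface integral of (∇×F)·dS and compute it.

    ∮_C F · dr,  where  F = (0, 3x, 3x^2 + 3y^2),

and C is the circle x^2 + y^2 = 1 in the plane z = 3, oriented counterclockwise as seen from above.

Let S be the flat disk x^2 + y^2 ≤ 1 in the plane z = 3, with upward unit normal n̂ = ẑ. By Stokes' theorem,

    ∮_C F · dr = ∬_S (∇ × F) · n̂ dS = ∬_D (curl F)_z dA,

where D is the disk x^2 + y^2 ≤ 1.

Compute the curl of F = (0, 3x, 3x^2 + 3y^2):
    (∇ × F)_x = ∂F_z/∂y - ∂F_y/∂z = 6y,
    (∇ × F)_y = ∂F_x/∂z - ∂F_z/∂x = -6x,
    (∇ × F)_z = ∂F_y/∂x - ∂F_x/∂y = 3.

On z = 3, (curl F)_z = 3.

Convert to polar (x = r cos θ, y = r sin θ, dA = r dr dθ); the integrand becomes 3, so

    ∬_D (curl F)_z dA = ∫_0^{2π} ∫_0^{1} (3) · r dr dθ.

Inner (r from 0 to 1): 3/2.
Outer (θ from 0 to 2π): 3π.

Therefore ∮_C F · dr = 3π.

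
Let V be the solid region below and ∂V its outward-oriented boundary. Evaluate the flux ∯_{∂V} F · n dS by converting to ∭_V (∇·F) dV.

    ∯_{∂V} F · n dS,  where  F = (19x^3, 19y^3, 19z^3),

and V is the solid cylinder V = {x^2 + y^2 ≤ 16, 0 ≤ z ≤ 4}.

By the divergence theorem,

    ∯_{∂V} F · n dS = ∭_V (∇ · F) dV.

Compute the divergence:
    ∇ · F = ∂F_x/∂x + ∂F_y/∂y + ∂F_z/∂z = 57x^2 + 57y^2 + 57z^2.

In cylindrical coordinates, x = r cos(θ), y = r sin(θ), z = z, dV = r dr dθ dz, with 0 ≤ r ≤ 4, 0 ≤ θ ≤ 2π, 0 ≤ z ≤ 4.

The integrand, after substitution and multiplying by the volume element, becomes (57r^2 + 57z^2) · r, so

    ∭_V (∇·F) dV = ∫_0^{2π} ∫_0^{4} ∫_0^{4} (57r^2 + 57z^2) · r dz dr dθ.

Inner (z from 0 to 4): 228r^3 + 1216r.
Middle (r from 0 to 4): 24320.
Outer (θ from 0 to 2π): 48640π.

Therefore ∯_{∂V} F · n dS = 48640π.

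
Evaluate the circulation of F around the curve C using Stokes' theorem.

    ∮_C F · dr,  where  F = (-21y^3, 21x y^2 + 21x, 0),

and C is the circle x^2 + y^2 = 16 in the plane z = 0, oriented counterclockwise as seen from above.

Let S be the flat disk x^2 + y^2 ≤ 16 in the plane z = 0, with upward unit normal n̂ = ẑ. By Stokes' theorem,

    ∮_C F · dr = ∬_S (∇ × F) · n̂ dS = ∬_D (curl F)_z dA,

where D is the disk x^2 + y^2 ≤ 16.

Compute the curl of F = (-21y^3, 21x y^2 + 21x, 0):
    (∇ × F)_x = ∂F_z/∂y - ∂F_y/∂z = 0,
    (∇ × F)_y = ∂F_x/∂z - ∂F_z/∂x = 0,
    (∇ × F)_z = ∂F_y/∂x - ∂F_x/∂y = 84y^2 + 21.

On z = 0, (curl F)_z = 84y^2 + 21.

Convert to polar (x = r cos θ, y = r sin θ, dA = r dr dθ); the integrand becomes 84r^2sin(θ)^2 + 21, so

    ∬_D (curl F)_z dA = ∫_0^{2π} ∫_0^{4} (84r^2sin(θ)^2 + 21) · r dr dθ.

Inner (r from 0 to 4): 5376sin(θ)^2 + 168.
Outer (θ from 0 to 2π): 5712π.

Therefore ∮_C F · dr = 5712π.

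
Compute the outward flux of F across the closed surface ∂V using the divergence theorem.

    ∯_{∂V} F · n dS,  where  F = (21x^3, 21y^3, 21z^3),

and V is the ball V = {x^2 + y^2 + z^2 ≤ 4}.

By the divergence theorem,

    ∯_{∂V} F · n dS = ∭_V (∇ · F) dV.

Compute the divergence:
    ∇ · F = ∂F_x/∂x + ∂F_y/∂y + ∂F_z/∂z = 63x^2 + 63y^2 + 63z^2.

In spherical coordinates, x = ρ sin(φ) cos(θ), y = ρ sin(φ) sin(θ), z = ρ cos(φ), dV = ρ^2 sin(φ) dρ dφ dθ, with 0 ≤ ρ ≤ 2, 0 ≤ φ ≤ π, 0 ≤ θ ≤ 2π.

The integrand, after substitution and multiplying by the volume element, becomes (63ρ^2) · ρ^2 sin(φ), so

    ∭_V (∇·F) dV = ∫_0^{2π} ∫_0^{π} ∫_0^{2} (63ρ^2) · ρ^2 sin(φ) dρ dφ dθ.

Inner (ρ from 0 to 2): 2016sin(φ)/5.
Middle (φ from 0 to π): 4032/5.
Outer (θ from 0 to 2π): 8064π/5.

Therefore ∯_{∂V} F · n dS = 8064π/5.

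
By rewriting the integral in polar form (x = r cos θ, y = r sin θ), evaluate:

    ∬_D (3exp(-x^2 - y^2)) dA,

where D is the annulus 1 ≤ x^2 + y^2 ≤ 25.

The region D is 1 ≤ r ≤ 5, 0 ≤ θ ≤ 2π in polar coordinates, where x = r cos(θ), y = r sin(θ), and dA = r dr dθ.

Under the substitution, the integrand becomes 3exp(-r^2), so

    ∬_D (3exp(-x^2 - y^2)) dA = ∫_{0}^{2π} ∫_{1}^{5} (3exp(-r^2)) · r dr dθ.

Inner integral (in r): ∫_{1}^{5} (3exp(-r^2)) · r dr = -(3 - 3exp(24))exp(-25)/2.

Outer integral (in θ): ∫_{0}^{2π} (-(3 - 3exp(24))exp(-25)/2) dθ = -3π (1 - exp(24))exp(-25).

Therefore ∬_D (3exp(-x^2 - y^2)) dA = -3π (1 - exp(24))exp(-25).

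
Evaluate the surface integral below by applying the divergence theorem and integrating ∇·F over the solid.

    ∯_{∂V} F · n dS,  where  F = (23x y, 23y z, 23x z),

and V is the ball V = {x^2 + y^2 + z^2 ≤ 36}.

By the divergence theorem,

    ∯_{∂V} F · n dS = ∭_V (∇ · F) dV.

Compute the divergence:
    ∇ · F = ∂F_x/∂x + ∂F_y/∂y + ∂F_z/∂z = 23y + 23z + 23x = 23x + 23y + 23z.

In spherical coordinates, x = ρ sin(φ) cos(θ), y = ρ sin(φ) sin(θ), z = ρ cos(φ), dV = ρ^2 sin(φ) dρ dφ dθ, with 0 ≤ ρ ≤ 6, 0 ≤ φ ≤ π, 0 ≤ θ ≤ 2π.

The integrand, after substitution and multiplying by the volume element, becomes (23ρ (sqrt(2)sin(φ)sin(θ + π/4) + cos(φ))) · ρ^2 sin(φ), so

    ∭_V (∇·F) dV = ∫_0^{2π} ∫_0^{π} ∫_0^{6} (23ρ (sqrt(2)sin(φ)sin(θ + π/4) + cos(φ))) · ρ^2 sin(φ) dρ dφ dθ.

Inner (ρ from 0 to 6): 7452(sqrt(2)sin(φ)sin(θ + π/4) + cos(φ))sin(φ).
Middle (φ from 0 to π): 3726sqrt(2)π sin(θ + π/4).
Outer (θ from 0 to 2π): 0.

Therefore ∯_{∂V} F · n dS = 0.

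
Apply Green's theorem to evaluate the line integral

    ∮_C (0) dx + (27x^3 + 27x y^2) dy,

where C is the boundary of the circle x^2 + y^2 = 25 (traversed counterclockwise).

Green's theorem converts the closed line integral into a double integral over the enclosed region D:

    ∮_C P dx + Q dy = ∬_D (∂Q/∂x - ∂P/∂y) dA.

Here P = 0, Q = 27x^3 + 27x y^2, so

    ∂Q/∂x = 81x^2 + 27y^2,    ∂P/∂y = 0,
    ∂Q/∂x - ∂P/∂y = 81x^2 + 27y^2.

D is the region x^2 + y^2 ≤ 25. Evaluating the double integral:

In polar coordinates (x = r cos θ, y = r sin θ, dA = r dr dθ) the integrand becomes 27r^2(cos(2θ) + 2), so

    ∬_D (81x^2 + 27y^2) dA = ∫_0^{2π} ∫_0^{5} (27r^2(cos(2θ) + 2)) · r dr dθ.

Inner (r from 0 to 5): 16875cos(2θ)/4 + 16875/2.
Outer (θ from 0 to 2π): 16875π.

Therefore ∮_C P dx + Q dy = 16875π.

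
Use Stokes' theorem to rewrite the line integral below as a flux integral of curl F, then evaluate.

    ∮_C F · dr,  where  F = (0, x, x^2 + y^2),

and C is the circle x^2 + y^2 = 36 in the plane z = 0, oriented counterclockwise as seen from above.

Let S be the flat disk x^2 + y^2 ≤ 36 in the plane z = 0, with upward unit normal n̂ = ẑ. By Stokes' theorem,

    ∮_C F · dr = ∬_S (∇ × F) · n̂ dS = ∬_D (curl F)_z dA,

where D is the disk x^2 + y^2 ≤ 36.

Compute the curl of F = (0, x, x^2 + y^2):
    (∇ × F)_x = ∂F_z/∂y - ∂F_y/∂z = 2y,
    (∇ × F)_y = ∂F_x/∂z - ∂F_z/∂x = -2x,
    (∇ × F)_z = ∂F_y/∂x - ∂F_x/∂y = 1.

On z = 0, (curl F)_z = 1.

Convert to polar (x = r cos θ, y = r sin θ, dA = r dr dθ); the integrand becomes 1, so

    ∬_D (curl F)_z dA = ∫_0^{2π} ∫_0^{6} (1) · r dr dθ.

Inner (r from 0 to 6): 18.
Outer (θ from 0 to 2π): 36π.

Therefore ∮_C F · dr = 36π.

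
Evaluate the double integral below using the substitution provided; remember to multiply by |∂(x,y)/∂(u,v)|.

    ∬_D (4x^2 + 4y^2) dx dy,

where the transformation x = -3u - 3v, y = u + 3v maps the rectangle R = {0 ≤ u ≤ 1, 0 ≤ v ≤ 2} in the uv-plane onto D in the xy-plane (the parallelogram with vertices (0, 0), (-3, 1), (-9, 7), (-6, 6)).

Compute the Jacobian determinant of (x, y) with respect to (u, v):

    ∂(x,y)/∂(u,v) = | -3  -3 | = (-3)(3) - (-3)(1) = -6.
                   | 1  3 |

Its absolute value is |J| = 6 (the area scaling factor).

Substituting x = -3u - 3v, y = u + 3v into the integrand,

    4x^2 + 4y^2 → 40u^2 + 96u v + 72v^2,

so the integral becomes

    ∬_R (40u^2 + 96u v + 72v^2) · |J| du dv = ∫_0^1 ∫_0^2 (240u^2 + 576u v + 432v^2) dv du.

Inner (v): 480u^2 + 1152u + 1152.
Outer (u): 1888.

Therefore ∬_D (4x^2 + 4y^2) dx dy = 1888.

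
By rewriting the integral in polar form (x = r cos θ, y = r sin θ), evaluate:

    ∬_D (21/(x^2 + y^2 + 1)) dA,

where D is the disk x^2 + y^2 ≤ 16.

The region D is 0 ≤ r ≤ 4, 0 ≤ θ ≤ 2π in polar coordinates, where x = r cos(θ), y = r sin(θ), and dA = r dr dθ.

Under the substitution, the integrand becomes 21/(r^2 + 1), so

    ∬_D (21/(x^2 + y^2 + 1)) dA = ∫_{0}^{2π} ∫_{0}^{4} (21/(r^2 + 1)) · r dr dθ.

Inner integral (in r): ∫_{0}^{4} (21/(r^2 + 1)) · r dr = 21log(17)/2.

Outer integral (in θ): ∫_{0}^{2π} (21log(17)/2) dθ = 21π log(17).

Therefore ∬_D (21/(x^2 + y^2 + 1)) dA = 21π log(17).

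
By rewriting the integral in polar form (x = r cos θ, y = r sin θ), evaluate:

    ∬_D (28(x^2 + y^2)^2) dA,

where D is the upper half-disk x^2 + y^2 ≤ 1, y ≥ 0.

The region D is 0 ≤ r ≤ 1, 0 ≤ θ ≤ π in polar coordinates, where x = r cos(θ), y = r sin(θ), and dA = r dr dθ.

Under the substitution, the integrand becomes 28r^4, so

    ∬_D (28(x^2 + y^2)^2) dA = ∫_{0}^{π} ∫_{0}^{1} (28r^4) · r dr dθ.

Inner integral (in r): ∫_{0}^{1} (28r^4) · r dr = 14/3.

Outer integral (in θ): ∫_{0}^{π} (14/3) dθ = 14π/3.

Therefore ∬_D (28(x^2 + y^2)^2) dA = 14π/3.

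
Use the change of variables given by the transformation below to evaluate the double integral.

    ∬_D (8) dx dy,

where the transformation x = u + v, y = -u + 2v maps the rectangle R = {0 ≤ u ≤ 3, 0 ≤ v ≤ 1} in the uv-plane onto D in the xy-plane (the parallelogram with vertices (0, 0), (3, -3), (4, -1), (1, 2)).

Compute the Jacobian determinant of (x, y) with respect to (u, v):

    ∂(x,y)/∂(u,v) = | 1  1 | = (1)(2) - (1)(-1) = 3.
                   | -1  2 |

Its absolute value is |J| = 3 (the area scaling factor).

Substituting x = u + v, y = -u + 2v into the integrand,

    8 → 8,

so the integral becomes

    ∬_R (8) · |J| du dv = ∫_0^3 ∫_0^1 (24) dv du.

Inner (v): 24.
Outer (u): 72.

Therefore ∬_D (8) dx dy = 72.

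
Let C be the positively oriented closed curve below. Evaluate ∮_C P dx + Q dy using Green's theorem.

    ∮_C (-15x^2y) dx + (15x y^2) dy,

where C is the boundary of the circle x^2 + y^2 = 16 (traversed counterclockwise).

Green's theorem converts the closed line integral into a double integral over the enclosed region D:

    ∮_C P dx + Q dy = ∬_D (∂Q/∂x - ∂P/∂y) dA.

Here P = -15x^2y, Q = 15x y^2, so

    ∂Q/∂x = 15y^2,    ∂P/∂y = -15x^2,
    ∂Q/∂x - ∂P/∂y = 15x^2 + 15y^2.

D is the region x^2 + y^2 ≤ 16. Evaluating the double integral:

In polar coordinates (x = r cos θ, y = r sin θ, dA = r dr dθ) the integrand becomes 15r^2, so

    ∬_D (15x^2 + 15y^2) dA = ∫_0^{2π} ∫_0^{4} (15r^2) · r dr dθ.

Inner (r from 0 to 4): 960.
Outer (θ from 0 to 2π): 1920π.

Therefore ∮_C P dx + Q dy = 1920π.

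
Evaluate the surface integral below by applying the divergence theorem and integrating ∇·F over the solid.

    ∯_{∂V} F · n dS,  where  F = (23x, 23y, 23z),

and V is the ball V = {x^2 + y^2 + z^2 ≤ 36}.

By the divergence theorem,

    ∯_{∂V} F · n dS = ∭_V (∇ · F) dV.

Compute the divergence:
    ∇ · F = ∂F_x/∂x + ∂F_y/∂y + ∂F_z/∂z = 23 + 23 + 23 = 69.

In spherical coordinates, x = ρ sin(φ) cos(θ), y = ρ sin(φ) sin(θ), z = ρ cos(φ), dV = ρ^2 sin(φ) dρ dφ dθ, with 0 ≤ ρ ≤ 6, 0 ≤ φ ≤ π, 0 ≤ θ ≤ 2π.

The integrand, after substitution and multiplying by the volume element, becomes (69) · ρ^2 sin(φ), so

    ∭_V (∇·F) dV = ∫_0^{2π} ∫_0^{π} ∫_0^{6} (69) · ρ^2 sin(φ) dρ dφ dθ.

Inner (ρ from 0 to 6): 4968sin(φ).
Middle (φ from 0 to π): 9936.
Outer (θ from 0 to 2π): 19872π.

Therefore ∯_{∂V} F · n dS = 19872π.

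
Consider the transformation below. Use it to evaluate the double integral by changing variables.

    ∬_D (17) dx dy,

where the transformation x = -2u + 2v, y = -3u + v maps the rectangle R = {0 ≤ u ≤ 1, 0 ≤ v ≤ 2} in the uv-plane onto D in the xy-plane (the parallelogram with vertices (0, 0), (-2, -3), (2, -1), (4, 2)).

Compute the Jacobian determinant of (x, y) with respect to (u, v):

    ∂(x,y)/∂(u,v) = | -2  2 | = (-2)(1) - (2)(-3) = 4.
                   | -3  1 |

Its absolute value is |J| = 4 (the area scaling factor).

Substituting x = -2u + 2v, y = -3u + v into the integrand,

    17 → 17,

so the integral becomes

    ∬_R (17) · |J| du dv = ∫_0^1 ∫_0^2 (68) dv du.

Inner (v): 136.
Outer (u): 136.

Therefore ∬_D (17) dx dy = 136.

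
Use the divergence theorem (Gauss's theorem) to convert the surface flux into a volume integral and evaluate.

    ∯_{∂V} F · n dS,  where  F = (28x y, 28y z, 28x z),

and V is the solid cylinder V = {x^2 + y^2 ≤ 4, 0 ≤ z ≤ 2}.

By the divergence theorem,

    ∯_{∂V} F · n dS = ∭_V (∇ · F) dV.

Compute the divergence:
    ∇ · F = ∂F_x/∂x + ∂F_y/∂y + ∂F_z/∂z = 28y + 28z + 28x = 28x + 28y + 28z.

In cylindrical coordinates, x = r cos(θ), y = r sin(θ), z = z, dV = r dr dθ dz, with 0 ≤ r ≤ 2, 0 ≤ θ ≤ 2π, 0 ≤ z ≤ 2.

The integrand, after substitution and multiplying by the volume element, becomes (28sqrt(2)r sin(θ + π/4) + 28z) · r, so

    ∭_V (∇·F) dV = ∫_0^{2π} ∫_0^{2} ∫_0^{2} (28sqrt(2)r sin(θ + π/4) + 28z) · r dz dr dθ.

Inner (z from 0 to 2): 56r (sqrt(2)r sin(θ + π/4) + 1).
Middle (r from 0 to 2): 448sqrt(2)sin(θ + π/4)/3 + 112.
Outer (θ from 0 to 2π): 224π.

Therefore ∯_{∂V} F · n dS = 224π.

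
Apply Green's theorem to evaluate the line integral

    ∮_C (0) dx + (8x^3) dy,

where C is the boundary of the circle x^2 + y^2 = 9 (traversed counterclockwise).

Green's theorem converts the closed line integral into a double integral over the enclosed region D:

    ∮_C P dx + Q dy = ∬_D (∂Q/∂x - ∂P/∂y) dA.

Here P = 0, Q = 8x^3, so

    ∂Q/∂x = 24x^2,    ∂P/∂y = 0,
    ∂Q/∂x - ∂P/∂y = 24x^2.

D is the region x^2 + y^2 ≤ 9. Evaluating the double integral:

In polar coordinates (x = r cos θ, y = r sin θ, dA = r dr dθ) the integrand becomes 24r^2cos(θ)^2, so

    ∬_D (24x^2) dA = ∫_0^{2π} ∫_0^{3} (24r^2cos(θ)^2) · r dr dθ.

Inner (r from 0 to 3): 486cos(θ)^2.
Outer (θ from 0 to 2π): 486π.

Therefore ∮_C P dx + Q dy = 486π.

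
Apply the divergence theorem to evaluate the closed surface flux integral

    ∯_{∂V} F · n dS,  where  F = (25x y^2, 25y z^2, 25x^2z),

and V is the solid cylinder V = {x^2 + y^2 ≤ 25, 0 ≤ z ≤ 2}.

By the divergence theorem,

    ∯_{∂V} F · n dS = ∭_V (∇ · F) dV.

Compute the divergence:
    ∇ · F = ∂F_x/∂x + ∂F_y/∂y + ∂F_z/∂z = 25y^2 + 25z^2 + 25x^2 = 25x^2 + 25y^2 + 25z^2.

In cylindrical coordinates, x = r cos(θ), y = r sin(θ), z = z, dV = r dr dθ dz, with 0 ≤ r ≤ 5, 0 ≤ θ ≤ 2π, 0 ≤ z ≤ 2.

The integrand, after substitution and multiplying by the volume element, becomes (25r^2 + 25z^2) · r, so

    ∭_V (∇·F) dV = ∫_0^{2π} ∫_0^{5} ∫_0^{2} (25r^2 + 25z^2) · r dz dr dθ.

Inner (z from 0 to 2): 50r (r^2 + 4/3).
Middle (r from 0 to 5): 51875/6.
Outer (θ from 0 to 2π): 51875π/3.

Therefore ∯_{∂V} F · n dS = 51875π/3.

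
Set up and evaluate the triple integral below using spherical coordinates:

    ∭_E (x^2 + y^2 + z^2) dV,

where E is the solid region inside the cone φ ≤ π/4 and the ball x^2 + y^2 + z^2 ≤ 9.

In spherical coordinates, x = ρ sin(φ) cos(θ), y = ρ sin(φ) sin(θ), z = ρ cos(φ), and dV = ρ^2 sin(φ) dρ dφ dθ.

The integrand becomes ρ^2, so

    ∭_E (x^2 + y^2 + z^2) dV = ∫_{0}^{2π} ∫_{0}^{π/4} ∫_{0}^{3} (ρ^2) · ρ^2 sin(φ) dρ dφ dθ.

Inner (ρ): 243sin(φ)/5.
Middle (φ): 243/5 - 243sqrt(2)/10.
Outer (θ): 243π (2 - sqrt(2))/5.

Therefore the triple integral equals 243π (2 - sqrt(2))/5.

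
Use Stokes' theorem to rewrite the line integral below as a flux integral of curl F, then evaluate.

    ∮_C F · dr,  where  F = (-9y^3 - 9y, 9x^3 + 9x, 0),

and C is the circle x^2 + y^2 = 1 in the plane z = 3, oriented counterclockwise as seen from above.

Let S be the flat disk x^2 + y^2 ≤ 1 in the plane z = 3, with upward unit normal n̂ = ẑ. By Stokes' theorem,

    ∮_C F · dr = ∬_S (∇ × F) · n̂ dS = ∬_D (curl F)_z dA,

where D is the disk x^2 + y^2 ≤ 1.

Compute the curl of F = (-9y^3 - 9y, 9x^3 + 9x, 0):
    (∇ × F)_x = ∂F_z/∂y - ∂F_y/∂z = 0,
    (∇ × F)_y = ∂F_x/∂z - ∂F_z/∂x = 0,
    (∇ × F)_z = ∂F_y/∂x - ∂F_x/∂y = 27x^2 + 27y^2 + 18.

On z = 3, (curl F)_z = 27x^2 + 27y^2 + 18.

Convert to polar (x = r cos θ, y = r sin θ, dA = r dr dθ); the integrand becomes 27r^2 + 18, so

    ∬_D (curl F)_z dA = ∫_0^{2π} ∫_0^{1} (27r^2 + 18) · r dr dθ.

Inner (r from 0 to 1): 63/4.
Outer (θ from 0 to 2π): 63π/2.

Therefore ∮_C F · dr = 63π/2.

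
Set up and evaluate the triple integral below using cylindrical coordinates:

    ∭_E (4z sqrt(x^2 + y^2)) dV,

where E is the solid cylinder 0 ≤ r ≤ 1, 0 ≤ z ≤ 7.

In cylindrical coordinates, x = r cos(θ), y = r sin(θ), z = z, and dV = r dr dθ dz.

The integrand becomes 4r z, so

    ∭_E (4z sqrt(x^2 + y^2)) dV = ∫_{0}^{2π} ∫_{0}^{1} ∫_{0}^{7} (4r z) · r dz dr dθ.

Inner (z): 98r^2.
Middle (r from 0 to 1): 98/3.
Outer (θ): 196π/3.

Therefore the triple integral equals 196π/3.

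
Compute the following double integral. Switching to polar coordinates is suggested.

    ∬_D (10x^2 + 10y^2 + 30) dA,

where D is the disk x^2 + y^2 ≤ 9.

The region D is 0 ≤ r ≤ 3, 0 ≤ θ ≤ 2π in polar coordinates, where x = r cos(θ), y = r sin(θ), and dA = r dr dθ.

Under the substitution, the integrand becomes 10r^2 + 30, so

    ∬_D (10x^2 + 10y^2 + 30) dA = ∫_{0}^{2π} ∫_{0}^{3} (10r^2 + 30) · r dr dθ.

Inner integral (in r): ∫_{0}^{3} (10r^2 + 30) · r dr = 675/2.

Outer integral (in θ): ∫_{0}^{2π} (675/2) dθ = 675π.

Therefore ∬_D (10x^2 + 10y^2 + 30) dA = 675π.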